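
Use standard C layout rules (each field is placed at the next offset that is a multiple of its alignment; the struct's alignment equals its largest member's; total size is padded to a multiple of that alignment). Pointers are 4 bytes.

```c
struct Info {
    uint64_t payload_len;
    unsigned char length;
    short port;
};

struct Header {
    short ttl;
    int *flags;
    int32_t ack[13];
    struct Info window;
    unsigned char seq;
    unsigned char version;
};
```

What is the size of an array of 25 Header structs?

Info: @0: payload_len [8B, align 8] → 8; @8: length [1B, align 1] → 9; +1 pad (align 2); @10: port [2B, align 2] → 12; +4 tail pad (align 8); size 16, align 8
@0: ttl [2B, align 2] → 2
+2 pad (align 4)
@4: flags [4B, align 4] → 8
@8: ack [52B, align 4] → 60
+4 pad (align 8)
@64: window [16B, align 8] → 80
@80: seq [1B, align 1] → 81
@81: version [1B, align 1] → 82
+6 tail pad (align 8)
size 88, align 8
array of 25: 25 × 88 = 2200

2200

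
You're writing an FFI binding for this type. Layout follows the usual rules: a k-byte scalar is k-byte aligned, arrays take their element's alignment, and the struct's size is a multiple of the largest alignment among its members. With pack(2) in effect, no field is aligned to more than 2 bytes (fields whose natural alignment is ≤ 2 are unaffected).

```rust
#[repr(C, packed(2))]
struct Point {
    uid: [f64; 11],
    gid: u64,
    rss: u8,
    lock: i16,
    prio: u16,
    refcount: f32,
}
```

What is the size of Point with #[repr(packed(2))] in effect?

uid at 0 (size 88, align 2) → ends 88
gid at 88 (size 8, align 2) → ends 96
rss at 96 (size 1, align 1) → ends 97
pad 1 to align 2 for lock
lock at 98 (size 2, align 2) → ends 100
prio at 100 (size 2, align 2) → ends 102
refcount at 102 (size 4, align 2) → ends 106
total 106 bytes, alignment 2

106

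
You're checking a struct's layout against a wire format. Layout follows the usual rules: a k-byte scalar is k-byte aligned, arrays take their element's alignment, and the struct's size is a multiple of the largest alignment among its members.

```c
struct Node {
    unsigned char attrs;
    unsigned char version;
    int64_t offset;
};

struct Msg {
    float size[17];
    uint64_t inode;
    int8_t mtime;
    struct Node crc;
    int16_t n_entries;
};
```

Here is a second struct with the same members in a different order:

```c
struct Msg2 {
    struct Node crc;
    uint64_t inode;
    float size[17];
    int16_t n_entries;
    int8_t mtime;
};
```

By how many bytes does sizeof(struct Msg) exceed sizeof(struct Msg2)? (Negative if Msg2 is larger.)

16

Node: attrs at 0 (size 1, align 1) → ends 1; version at 1 (size 1, align 1) → ends 2; pad 6 to align 8 for offset; offset at 8 (size 8, align 8) → ends 16; total 16 bytes, alignment 8
size at 0 (size 68, align 4) → ends 68
pad 4 to align 8 for inode
inode at 72 (size 8, align 8) → ends 80
mtime at 80 (size 1, align 1) → ends 81
pad 7 to align 8 for crc
crc at 88 (size 16, align 8) → ends 104
n_entries at 104 (size 2, align 2) → ends 106
tail pad 6 to reach multiple of 8
total 112 bytes, alignment 8
— Msg2 —
crc at 0 (size 16, align 8) → ends 16
inode at 16 (size 8, align 8) → ends 24
size at 24 (size 68, align 4) → ends 92
n_entries at 92 (size 2, align 2) → ends 94
mtime at 94 (size 1, align 1) → ends 95
tail pad 1 to reach multiple of 8
total 96 bytes, alignment 8
112 − 96 = 16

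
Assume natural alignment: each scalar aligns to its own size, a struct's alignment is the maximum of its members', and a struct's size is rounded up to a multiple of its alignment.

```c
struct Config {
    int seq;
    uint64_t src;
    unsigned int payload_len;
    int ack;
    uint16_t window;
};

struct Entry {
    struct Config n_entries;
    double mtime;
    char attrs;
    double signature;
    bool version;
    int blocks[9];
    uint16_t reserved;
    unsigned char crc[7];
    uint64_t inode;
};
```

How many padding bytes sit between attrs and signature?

7

Config: @0: seq [4B, align 4] → 4; +4 pad (align 8); @8: src [8B, align 8] → 16; @16: payload_len [4B, align 4] → 20; @20: ack [4B, align 4] → 24; @24: window [2B, align 2] → 26; +6 tail pad (align 8); size 32, align 8
@0: n_entries [32B, align 8] → 32
@32: mtime [8B, align 8] → 40
@40: attrs [1B, align 1] → 41
+7 pad (align 8)
@48: signature [8B, align 8] → 56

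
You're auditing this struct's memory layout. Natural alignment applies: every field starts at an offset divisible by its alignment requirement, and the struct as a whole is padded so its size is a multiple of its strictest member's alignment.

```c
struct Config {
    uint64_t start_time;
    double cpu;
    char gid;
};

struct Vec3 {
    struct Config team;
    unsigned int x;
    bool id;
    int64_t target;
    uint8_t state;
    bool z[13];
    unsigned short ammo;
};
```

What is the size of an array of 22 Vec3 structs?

Config: 0..8  start_time  (8B, 8-aligned); 8..16  cpu  (8B, 8-aligned); 16..17  gid  (1B, 1-aligned); 17..24  -- tail padding (7B); sizeof = 24, alignof = 8
0..24  team  (24B, 8-aligned)
24..28  x  (4B, 4-aligned)
28..29  id  (1B, 1-aligned)
29..32  -- padding (3B)
32..40  target  (8B, 8-aligned)
40..41  state  (1B, 1-aligned)
41..54  z  (13B, 1-aligned)
54..56  ammo  (2B, 2-aligned)
sizeof = 56, alignof = 8
array of 22: 22 × 56 = 1232

1232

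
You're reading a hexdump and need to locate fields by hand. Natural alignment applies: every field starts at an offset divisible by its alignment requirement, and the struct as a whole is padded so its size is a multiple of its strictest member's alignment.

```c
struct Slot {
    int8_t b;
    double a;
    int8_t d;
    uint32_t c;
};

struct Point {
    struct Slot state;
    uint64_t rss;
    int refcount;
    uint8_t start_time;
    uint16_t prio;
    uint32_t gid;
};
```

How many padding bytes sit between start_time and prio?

1

Slot: @0: b [1B, align 1] → 1; +7 pad (align 8); @8: a [8B, align 8] → 16; @16: d [1B, align 1] → 17; +3 pad (align 4); @20: c [4B, align 4] → 24; size 24, align 8
@0: state [24B, align 8] → 24
@24: rss [8B, align 8] → 32
@32: refcount [4B, align 4] → 36
@36: start_time [1B, align 1] → 37
+1 pad (align 2)
@38: prio [2B, align 2] → 40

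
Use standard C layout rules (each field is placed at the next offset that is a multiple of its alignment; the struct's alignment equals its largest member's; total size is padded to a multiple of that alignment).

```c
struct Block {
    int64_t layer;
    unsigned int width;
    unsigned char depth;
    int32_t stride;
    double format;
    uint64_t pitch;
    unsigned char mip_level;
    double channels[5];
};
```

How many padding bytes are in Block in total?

14

0..8  layer  (8B, 8-aligned)
8..12  width  (4B, 4-aligned)
12..13  depth  (1B, 1-aligned)
13..16  -- padding (3B)
16..20  stride  (4B, 4-aligned)
20..24  -- padding (4B)
24..32  format  (8B, 8-aligned)
32..40  pitch  (8B, 8-aligned)
40..41  mip_level  (1B, 1-aligned)
41..48  -- padding (7B)
48..88  channels  (40B, 8-aligned)
sizeof = 88, alignof = 8
data bytes 74, size 88 → padding 14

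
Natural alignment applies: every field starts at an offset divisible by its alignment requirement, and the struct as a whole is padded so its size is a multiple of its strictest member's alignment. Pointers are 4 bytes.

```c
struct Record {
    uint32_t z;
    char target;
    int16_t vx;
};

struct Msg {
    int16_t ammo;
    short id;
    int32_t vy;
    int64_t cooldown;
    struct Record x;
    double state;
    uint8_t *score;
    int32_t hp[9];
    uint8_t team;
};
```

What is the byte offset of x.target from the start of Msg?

Record: 0..4  z  (4B, 4-aligned); 4..5  target  (1B, 1-aligned); 5..6  -- padding (1B); 6..8  vx  (2B, 2-aligned); sizeof = 8, alignof = 4
0..2  ammo  (2B, 2-aligned)
2..4  id  (2B, 2-aligned)
4..8  vy  (4B, 4-aligned)
8..16  cooldown  (8B, 8-aligned)
16..24  x  (8B, 4-aligned)
within Record: target at 4
16 + 4 = 20

20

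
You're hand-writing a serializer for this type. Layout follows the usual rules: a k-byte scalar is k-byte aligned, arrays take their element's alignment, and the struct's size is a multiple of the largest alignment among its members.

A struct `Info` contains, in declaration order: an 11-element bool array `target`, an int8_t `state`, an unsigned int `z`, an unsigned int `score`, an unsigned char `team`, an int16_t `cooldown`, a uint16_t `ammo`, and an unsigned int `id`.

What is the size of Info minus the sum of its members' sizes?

3

target at 0 (size 11, align 1) → ends 11
state at 11 (size 1, align 1) → ends 12
z at 12 (size 4, align 4) → ends 16
score at 16 (size 4, align 4) → ends 20
team at 20 (size 1, align 1) → ends 21
pad 1 to align 2 for cooldown
cooldown at 22 (size 2, align 2) → ends 24
ammo at 24 (size 2, align 2) → ends 26
pad 2 to align 4 for id
id at 28 (size 4, align 4) → ends 32
total 32 bytes, alignment 4
data bytes 29, size 32 → padding 3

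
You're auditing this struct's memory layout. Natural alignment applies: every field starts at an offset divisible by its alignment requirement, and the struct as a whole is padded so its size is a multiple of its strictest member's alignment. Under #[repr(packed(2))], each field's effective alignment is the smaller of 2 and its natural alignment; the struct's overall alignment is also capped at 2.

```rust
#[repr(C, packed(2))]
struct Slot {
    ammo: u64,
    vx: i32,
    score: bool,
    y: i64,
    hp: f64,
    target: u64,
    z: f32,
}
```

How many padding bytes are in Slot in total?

0..8  ammo  (8B, 2-aligned)
8..12  vx  (4B, 2-aligned)
12..13  score  (1B, 1-aligned)
13..14  -- padding (1B)
14..22  y  (8B, 2-aligned)
22..30  hp  (8B, 2-aligned)
30..38  target  (8B, 2-aligned)
38..42  z  (4B, 2-aligned)
sizeof = 42, alignof = 2
data bytes 41, size 42 → padding 1

1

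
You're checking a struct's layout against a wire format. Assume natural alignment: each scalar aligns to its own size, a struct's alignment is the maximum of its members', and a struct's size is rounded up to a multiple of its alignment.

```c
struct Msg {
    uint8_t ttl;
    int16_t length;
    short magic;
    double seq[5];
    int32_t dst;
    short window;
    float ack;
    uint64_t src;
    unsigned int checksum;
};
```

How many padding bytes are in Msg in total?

13

ttl at 0 (size 1, align 1) → ends 1
pad 1 to align 2 for length
length at 2 (size 2, align 2) → ends 4
magic at 4 (size 2, align 2) → ends 6
pad 2 to align 8 for seq
seq at 8 (size 40, align 8) → ends 48
dst at 48 (size 4, align 4) → ends 52
window at 52 (size 2, align 2) → ends 54
pad 2 to align 4 for ack
ack at 56 (size 4, align 4) → ends 60
pad 4 to align 8 for src
src at 64 (size 8, align 8) → ends 72
checksum at 72 (size 4, align 4) → ends 76
tail pad 4 to reach multiple of 8
total 80 bytes, alignment 8
data bytes 67, size 80 → padding 13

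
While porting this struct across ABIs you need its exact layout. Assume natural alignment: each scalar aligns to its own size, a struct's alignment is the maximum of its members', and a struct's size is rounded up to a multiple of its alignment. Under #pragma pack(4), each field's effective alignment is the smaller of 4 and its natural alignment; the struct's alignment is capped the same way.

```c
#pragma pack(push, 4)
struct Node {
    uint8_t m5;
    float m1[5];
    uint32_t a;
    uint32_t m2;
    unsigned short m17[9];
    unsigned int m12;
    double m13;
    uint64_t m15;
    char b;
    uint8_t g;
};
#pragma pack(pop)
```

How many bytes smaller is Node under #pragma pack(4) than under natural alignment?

natural layout:
  @0: m5 [1B, align 1] → 1
  +3 pad (align 4)
  @4: m1 [20B, align 4] → 24
  @24: a [4B, align 4] → 28
  @28: m2 [4B, align 4] → 32
  @32: m17 [18B, align 2] → 50
  +2 pad (align 4)
  @52: m12 [4B, align 4] → 56
  @56: m13 [8B, align 8] → 64
  @64: m15 [8B, align 8] → 72
  @72: b [1B, align 1] → 73
  @73: g [1B, align 1] → 74
  +6 tail pad (align 8)
  size 80, align 8
packed(4) layout:
  @0: m5 [1B, align 1] → 1
  +3 pad (align 4)
  @4: m1 [20B, align 4] → 24
  @24: a [4B, align 4] → 28
  @28: m2 [4B, align 4] → 32
  @32: m17 [18B, align 2] → 50
  +2 pad (align 4)
  @52: m12 [4B, align 4] → 56
  @56: m13 [8B, align 4] → 64
  @64: m15 [8B, align 4] → 72
  @72: b [1B, align 1] → 73
  @73: g [1B, align 1] → 74
  +2 tail pad (align 4)
  size 76, align 4
80 − 76 = 4

4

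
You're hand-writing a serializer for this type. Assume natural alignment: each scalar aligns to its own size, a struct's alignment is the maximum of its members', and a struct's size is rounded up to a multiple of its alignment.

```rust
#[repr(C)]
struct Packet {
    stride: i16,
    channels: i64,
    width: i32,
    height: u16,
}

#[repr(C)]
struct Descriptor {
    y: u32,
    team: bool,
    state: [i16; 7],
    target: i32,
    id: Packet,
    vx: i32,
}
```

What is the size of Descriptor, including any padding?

56

Packet: @0: stride [2B, align 2] → 2; +6 pad (align 8); @8: channels [8B, align 8] → 16; @16: width [4B, align 4] → 20; @20: height [2B, align 2] → 22; +2 tail pad (align 8); size 24, align 8
@0: y [4B, align 4] → 4
@4: team [1B, align 1] → 5
+1 pad (align 2)
@6: state [14B, align 2] → 20
@20: target [4B, align 4] → 24
@24: id [24B, align 8] → 48
@48: vx [4B, align 4] → 52
+4 tail pad (align 8)
size 56, align 8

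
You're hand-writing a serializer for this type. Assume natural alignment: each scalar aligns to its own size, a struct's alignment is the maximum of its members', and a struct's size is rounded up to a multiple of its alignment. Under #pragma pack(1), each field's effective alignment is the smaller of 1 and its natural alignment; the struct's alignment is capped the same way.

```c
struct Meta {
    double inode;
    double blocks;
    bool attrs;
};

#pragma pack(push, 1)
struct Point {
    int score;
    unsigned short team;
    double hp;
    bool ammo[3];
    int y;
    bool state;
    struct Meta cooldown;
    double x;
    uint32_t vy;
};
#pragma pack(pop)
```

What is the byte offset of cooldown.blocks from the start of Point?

Meta: inode at 0 (size 8, align 8) → ends 8; blocks at 8 (size 8, align 8) → ends 16; attrs at 16 (size 1, align 1) → ends 17; tail pad 7 to reach multiple of 8; total 24 bytes, alignment 8
score at 0 (size 4, align 1) → ends 4
team at 4 (size 2, align 1) → ends 6
hp at 6 (size 8, align 1) → ends 14
ammo at 14 (size 3, align 1) → ends 17
y at 17 (size 4, align 1) → ends 21
state at 21 (size 1, align 1) → ends 22
cooldown at 22 (size 24, align 1) → ends 46
within Meta: blocks at 8
22 + 8 = 30

30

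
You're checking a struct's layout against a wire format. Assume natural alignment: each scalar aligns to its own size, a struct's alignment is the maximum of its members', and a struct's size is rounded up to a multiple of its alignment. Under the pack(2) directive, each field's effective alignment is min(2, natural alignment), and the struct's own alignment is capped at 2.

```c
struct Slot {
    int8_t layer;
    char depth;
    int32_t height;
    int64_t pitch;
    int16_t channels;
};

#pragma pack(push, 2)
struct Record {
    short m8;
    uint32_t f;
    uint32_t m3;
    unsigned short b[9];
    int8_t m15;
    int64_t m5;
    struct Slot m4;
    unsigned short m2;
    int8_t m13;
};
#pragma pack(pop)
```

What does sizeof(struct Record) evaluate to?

66 bytes

Slot: layer at 0 (size 1, align 1) → ends 1; depth at 1 (size 1, align 1) → ends 2; pad 2 to align 4 for height; height at 4 (size 4, align 4) → ends 8; pitch at 8 (size 8, align 8) → ends 16; channels at 16 (size 2, align 2) → ends 18; tail pad 6 to reach multiple of 8; total 24 bytes, alignment 8
m8 at 0 (size 2, align 2) → ends 2
f at 2 (size 4, align 2) → ends 6
m3 at 6 (size 4, align 2) → ends 10
b at 10 (size 18, align 2) → ends 28
m15 at 28 (size 1, align 1) → ends 29
pad 1 to align 2 for m5
m5 at 30 (size 8, align 2) → ends 38
m4 at 38 (size 24, align 2) → ends 62
m2 at 62 (size 2, align 2) → ends 64
m13 at 64 (size 1, align 1) → ends 65
tail pad 1 to reach multiple of 2
total 66 bytes, alignment 2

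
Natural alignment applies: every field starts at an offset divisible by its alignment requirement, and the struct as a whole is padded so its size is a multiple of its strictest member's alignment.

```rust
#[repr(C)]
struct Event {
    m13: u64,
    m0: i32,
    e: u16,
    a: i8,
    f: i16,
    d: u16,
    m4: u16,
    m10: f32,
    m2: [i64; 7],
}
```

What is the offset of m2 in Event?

@0: m13 [8B, align 8] → 8
@8: m0 [4B, align 4] → 12
@12: e [2B, align 2] → 14
@14: a [1B, align 1] → 15
+1 pad (align 2)
@16: f [2B, align 2] → 18
@18: d [2B, align 2] → 20
@20: m4 [2B, align 2] → 22
+2 pad (align 4)
@24: m10 [4B, align 4] → 28
+4 pad (align 8)
@32: m2 [56B, align 8] → 88

32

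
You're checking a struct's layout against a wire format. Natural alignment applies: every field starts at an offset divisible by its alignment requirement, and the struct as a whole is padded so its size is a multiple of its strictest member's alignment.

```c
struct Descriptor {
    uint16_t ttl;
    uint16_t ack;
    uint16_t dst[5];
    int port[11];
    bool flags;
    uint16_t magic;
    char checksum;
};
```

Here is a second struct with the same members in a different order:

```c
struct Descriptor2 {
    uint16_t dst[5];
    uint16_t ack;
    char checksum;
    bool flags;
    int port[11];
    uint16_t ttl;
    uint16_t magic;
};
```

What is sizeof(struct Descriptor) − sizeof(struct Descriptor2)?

4

0..2  ttl  (2B, 2-aligned)
2..4  ack  (2B, 2-aligned)
4..14  dst  (10B, 2-aligned)
14..16  -- padding (2B)
16..60  port  (44B, 4-aligned)
60..61  flags  (1B, 1-aligned)
61..62  -- padding (1B)
62..64  magic  (2B, 2-aligned)
64..65  checksum  (1B, 1-aligned)
65..68  -- tail padding (3B)
sizeof = 68, alignof = 4
— Descriptor2 —
0..10  dst  (10B, 2-aligned)
10..12  ack  (2B, 2-aligned)
12..13  checksum  (1B, 1-aligned)
13..14  flags  (1B, 1-aligned)
14..16  -- padding (2B)
16..60  port  (44B, 4-aligned)
60..62  ttl  (2B, 2-aligned)
62..64  magic  (2B, 2-aligned)
sizeof = 64, alignof = 4
68 − 64 = 4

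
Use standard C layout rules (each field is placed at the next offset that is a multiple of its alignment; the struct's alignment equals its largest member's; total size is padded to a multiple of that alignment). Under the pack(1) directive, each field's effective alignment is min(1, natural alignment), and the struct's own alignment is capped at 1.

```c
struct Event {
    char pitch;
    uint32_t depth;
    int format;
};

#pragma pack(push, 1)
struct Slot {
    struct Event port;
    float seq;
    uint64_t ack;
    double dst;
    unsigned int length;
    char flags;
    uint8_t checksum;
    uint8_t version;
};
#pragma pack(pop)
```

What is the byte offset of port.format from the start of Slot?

Event: 0..1  pitch  (1B, 1-aligned); 1..4  -- padding (3B); 4..8  depth  (4B, 4-aligned); 8..12  format  (4B, 4-aligned); sizeof = 12, alignof = 4
0..12  port  (12B, 1-aligned)
within Event: format at 8
0 + 8 = 8

8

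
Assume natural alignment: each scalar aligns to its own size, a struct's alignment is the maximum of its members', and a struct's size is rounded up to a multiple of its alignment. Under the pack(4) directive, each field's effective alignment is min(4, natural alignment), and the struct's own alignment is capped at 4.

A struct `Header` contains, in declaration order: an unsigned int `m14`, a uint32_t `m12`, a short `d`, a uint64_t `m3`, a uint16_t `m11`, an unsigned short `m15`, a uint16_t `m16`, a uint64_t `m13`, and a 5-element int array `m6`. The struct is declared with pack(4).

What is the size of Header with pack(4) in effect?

56

@0: m14 [4B, align 4] → 4
@4: m12 [4B, align 4] → 8
@8: d [2B, align 2] → 10
+2 pad (align 4)
@12: m3 [8B, align 4] → 20
@20: m11 [2B, align 2] → 22
@22: m15 [2B, align 2] → 24
@24: m16 [2B, align 2] → 26
+2 pad (align 4)
@28: m13 [8B, align 4] → 36
@36: m6 [20B, align 4] → 56
size 56, align 4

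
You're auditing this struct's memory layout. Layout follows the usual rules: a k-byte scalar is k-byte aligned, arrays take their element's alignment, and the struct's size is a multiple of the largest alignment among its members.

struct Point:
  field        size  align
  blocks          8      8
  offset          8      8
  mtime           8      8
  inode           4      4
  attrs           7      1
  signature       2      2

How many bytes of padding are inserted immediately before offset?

0

0..8  blocks  (8B, 8-aligned)
8..16  offset  (8B, 8-aligned)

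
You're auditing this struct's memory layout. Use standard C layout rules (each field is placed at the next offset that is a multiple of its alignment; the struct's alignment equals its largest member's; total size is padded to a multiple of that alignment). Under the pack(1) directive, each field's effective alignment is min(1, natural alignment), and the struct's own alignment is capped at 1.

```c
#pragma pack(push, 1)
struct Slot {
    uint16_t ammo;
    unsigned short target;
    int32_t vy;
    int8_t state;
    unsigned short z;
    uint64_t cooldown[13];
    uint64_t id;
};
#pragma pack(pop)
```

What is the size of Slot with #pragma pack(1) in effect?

123

@0: ammo [2B, align 1] → 2
@2: target [2B, align 1] → 4
@4: vy [4B, align 1] → 8
@8: state [1B, align 1] → 9
@9: z [2B, align 1] → 11
@11: cooldown [104B, align 1] → 115
@115: id [8B, align 1] → 123
size 123, align 1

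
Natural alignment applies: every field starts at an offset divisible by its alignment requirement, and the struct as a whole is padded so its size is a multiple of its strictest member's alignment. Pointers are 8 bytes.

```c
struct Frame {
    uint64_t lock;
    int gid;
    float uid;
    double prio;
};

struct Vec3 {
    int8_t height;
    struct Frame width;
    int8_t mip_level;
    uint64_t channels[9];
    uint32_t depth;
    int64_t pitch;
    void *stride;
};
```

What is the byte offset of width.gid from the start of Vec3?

Frame: @0: lock [8B, align 8] → 8; @8: gid [4B, align 4] → 12; @12: uid [4B, align 4] → 16; @16: prio [8B, align 8] → 24; size 24, align 8
@0: height [1B, align 1] → 1
+7 pad (align 8)
@8: width [24B, align 8] → 32
within Frame: gid at 8
8 + 8 = 16

16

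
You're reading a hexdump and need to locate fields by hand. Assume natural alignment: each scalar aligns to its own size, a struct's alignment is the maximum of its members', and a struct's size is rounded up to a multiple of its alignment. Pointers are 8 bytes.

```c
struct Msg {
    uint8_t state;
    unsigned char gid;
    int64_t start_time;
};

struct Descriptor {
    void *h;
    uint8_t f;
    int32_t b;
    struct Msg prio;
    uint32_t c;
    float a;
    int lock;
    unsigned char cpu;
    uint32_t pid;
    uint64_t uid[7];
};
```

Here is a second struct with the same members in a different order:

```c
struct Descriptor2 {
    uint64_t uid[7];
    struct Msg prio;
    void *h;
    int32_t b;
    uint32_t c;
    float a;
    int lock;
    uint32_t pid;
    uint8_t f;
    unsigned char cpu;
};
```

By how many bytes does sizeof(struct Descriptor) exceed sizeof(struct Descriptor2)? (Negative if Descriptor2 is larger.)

Msg: @0: state [1B, align 1] → 1; @1: gid [1B, align 1] → 2; +6 pad (align 8); @8: start_time [8B, align 8] → 16; size 16, align 8
@0: h [8B, align 8] → 8
@8: f [1B, align 1] → 9
+3 pad (align 4)
@12: b [4B, align 4] → 16
@16: prio [16B, align 8] → 32
@32: c [4B, align 4] → 36
@36: a [4B, align 4] → 40
@40: lock [4B, align 4] → 44
@44: cpu [1B, align 1] → 45
+3 pad (align 4)
@48: pid [4B, align 4] → 52
+4 pad (align 8)
@56: uid [56B, align 8] → 112
size 112, align 8
— Descriptor2 —
@0: uid [56B, align 8] → 56
@56: prio [16B, align 8] → 72
@72: h [8B, align 8] → 80
@80: b [4B, align 4] → 84
@84: c [4B, align 4] → 88
@88: a [4B, align 4] → 92
@92: lock [4B, align 4] → 96
@96: pid [4B, align 4] → 100
@100: f [1B, align 1] → 101
@101: cpu [1B, align 1] → 102
+2 tail pad (align 8)
size 104, align 8
112 − 104 = 8

8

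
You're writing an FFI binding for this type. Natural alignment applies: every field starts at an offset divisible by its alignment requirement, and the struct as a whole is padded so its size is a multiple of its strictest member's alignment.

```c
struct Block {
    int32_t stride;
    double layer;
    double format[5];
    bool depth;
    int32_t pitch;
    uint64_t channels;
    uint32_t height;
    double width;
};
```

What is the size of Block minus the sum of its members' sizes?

11

0..4  stride  (4B, 4-aligned)
4..8  -- padding (4B)
8..16  layer  (8B, 8-aligned)
16..56  format  (40B, 8-aligned)
56..57  depth  (1B, 1-aligned)
57..60  -- padding (3B)
60..64  pitch  (4B, 4-aligned)
64..72  channels  (8B, 8-aligned)
72..76  height  (4B, 4-aligned)
76..80  -- padding (4B)
80..88  width  (8B, 8-aligned)
sizeof = 88, alignof = 8
data bytes 77, size 88 → padding 11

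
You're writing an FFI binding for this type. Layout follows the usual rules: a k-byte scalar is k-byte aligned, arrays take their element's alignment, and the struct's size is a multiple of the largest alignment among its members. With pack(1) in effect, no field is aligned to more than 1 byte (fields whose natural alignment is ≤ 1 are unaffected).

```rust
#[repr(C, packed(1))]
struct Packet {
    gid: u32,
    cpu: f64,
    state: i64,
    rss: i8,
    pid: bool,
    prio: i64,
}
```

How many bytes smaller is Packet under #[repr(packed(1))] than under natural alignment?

10

natural layout:
  0..4  gid  (4B, 4-aligned)
  4..8  -- padding (4B)
  8..16  cpu  (8B, 8-aligned)
  16..24  state  (8B, 8-aligned)
  24..25  rss  (1B, 1-aligned)
  25..26  pid  (1B, 1-aligned)
  26..32  -- padding (6B)
  32..40  prio  (8B, 8-aligned)
  sizeof = 40, alignof = 8
packed(1) layout:
  0..4  gid  (4B, 1-aligned)
  4..12  cpu  (8B, 1-aligned)
  12..20  state  (8B, 1-aligned)
  20..21  rss  (1B, 1-aligned)
  21..22  pid  (1B, 1-aligned)
  22..30  prio  (8B, 1-aligned)
  sizeof = 30, alignof = 1
40 − 30 = 10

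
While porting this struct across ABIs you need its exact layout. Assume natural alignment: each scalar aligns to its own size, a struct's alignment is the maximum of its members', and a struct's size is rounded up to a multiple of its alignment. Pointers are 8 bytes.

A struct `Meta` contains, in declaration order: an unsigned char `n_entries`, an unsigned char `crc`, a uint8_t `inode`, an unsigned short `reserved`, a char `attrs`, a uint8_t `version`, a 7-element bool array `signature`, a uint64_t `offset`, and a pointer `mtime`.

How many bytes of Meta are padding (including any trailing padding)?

@0: n_entries [1B, align 1] → 1
@1: crc [1B, align 1] → 2
@2: inode [1B, align 1] → 3
+1 pad (align 2)
@4: reserved [2B, align 2] → 6
@6: attrs [1B, align 1] → 7
@7: version [1B, align 1] → 8
@8: signature [7B, align 1] → 15
+1 pad (align 8)
@16: offset [8B, align 8] → 24
@24: mtime [8B, align 8] → 32
size 32, align 8
data bytes 30, size 32 → padding 2

2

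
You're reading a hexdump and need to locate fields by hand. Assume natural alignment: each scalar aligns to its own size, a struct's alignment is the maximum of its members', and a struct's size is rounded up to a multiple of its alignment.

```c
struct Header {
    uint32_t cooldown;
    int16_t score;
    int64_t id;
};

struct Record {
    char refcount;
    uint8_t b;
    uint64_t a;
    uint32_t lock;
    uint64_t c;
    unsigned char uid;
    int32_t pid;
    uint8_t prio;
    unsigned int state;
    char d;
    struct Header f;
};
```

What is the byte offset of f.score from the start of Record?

Header: cooldown at 0 (size 4, align 4) → ends 4; score at 4 (size 2, align 2) → ends 6; pad 2 to align 8 for id; id at 8 (size 8, align 8) → ends 16; total 16 bytes, alignment 8
refcount at 0 (size 1, align 1) → ends 1
b at 1 (size 1, align 1) → ends 2
pad 6 to align 8 for a
a at 8 (size 8, align 8) → ends 16
lock at 16 (size 4, align 4) → ends 20
pad 4 to align 8 for c
c at 24 (size 8, align 8) → ends 32
uid at 32 (size 1, align 1) → ends 33
pad 3 to align 4 for pid
pid at 36 (size 4, align 4) → ends 40
prio at 40 (size 1, align 1) → ends 41
pad 3 to align 4 for state
state at 44 (size 4, align 4) → ends 48
d at 48 (size 1, align 1) → ends 49
pad 7 to align 8 for f
f at 56 (size 16, align 8) → ends 72
within Header: score at 4
56 + 4 = 60

60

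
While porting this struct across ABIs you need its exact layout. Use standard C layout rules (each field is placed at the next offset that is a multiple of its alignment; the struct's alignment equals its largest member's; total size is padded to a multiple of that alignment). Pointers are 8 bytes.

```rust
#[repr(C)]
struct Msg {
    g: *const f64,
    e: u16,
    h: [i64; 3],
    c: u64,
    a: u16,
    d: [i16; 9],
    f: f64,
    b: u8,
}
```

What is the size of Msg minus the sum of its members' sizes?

17

@0: g [8B, align 8] → 8
@8: e [2B, align 2] → 10
+6 pad (align 8)
@16: h [24B, align 8] → 40
@40: c [8B, align 8] → 48
@48: a [2B, align 2] → 50
@50: d [18B, align 2] → 68
+4 pad (align 8)
@72: f [8B, align 8] → 80
@80: b [1B, align 1] → 81
+7 tail pad (align 8)
size 88, align 8
data bytes 71, size 88 → padding 17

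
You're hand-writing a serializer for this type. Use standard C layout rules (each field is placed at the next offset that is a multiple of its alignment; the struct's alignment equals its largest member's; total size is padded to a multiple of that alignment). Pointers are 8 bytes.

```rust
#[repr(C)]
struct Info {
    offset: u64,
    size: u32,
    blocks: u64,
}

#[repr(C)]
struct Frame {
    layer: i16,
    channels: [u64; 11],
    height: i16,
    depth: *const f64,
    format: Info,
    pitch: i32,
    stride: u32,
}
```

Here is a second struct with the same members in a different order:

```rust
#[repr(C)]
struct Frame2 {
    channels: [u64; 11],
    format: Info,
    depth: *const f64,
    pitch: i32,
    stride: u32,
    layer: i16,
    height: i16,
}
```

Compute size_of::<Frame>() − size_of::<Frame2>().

8

Info: 0..8  offset  (8B, 8-aligned); 8..12  size  (4B, 4-aligned); 12..16  -- padding (4B); 16..24  blocks  (8B, 8-aligned); sizeof = 24, alignof = 8
0..2  layer  (2B, 2-aligned)
2..8  -- padding (6B)
8..96  channels  (88B, 8-aligned)
96..98  height  (2B, 2-aligned)
98..104  -- padding (6B)
104..112  depth  (8B, 8-aligned)
112..136  format  (24B, 8-aligned)
136..140  pitch  (4B, 4-aligned)
140..144  stride  (4B, 4-aligned)
sizeof = 144, alignof = 8
— Frame2 —
0..88  channels  (88B, 8-aligned)
88..112  format  (24B, 8-aligned)
112..120  depth  (8B, 8-aligned)
120..124  pitch  (4B, 4-aligned)
124..128  stride  (4B, 4-aligned)
128..130  layer  (2B, 2-aligned)
130..132  height  (2B, 2-aligned)
132..136  -- tail padding (4B)
sizeof = 136, alignof = 8
144 − 136 = 8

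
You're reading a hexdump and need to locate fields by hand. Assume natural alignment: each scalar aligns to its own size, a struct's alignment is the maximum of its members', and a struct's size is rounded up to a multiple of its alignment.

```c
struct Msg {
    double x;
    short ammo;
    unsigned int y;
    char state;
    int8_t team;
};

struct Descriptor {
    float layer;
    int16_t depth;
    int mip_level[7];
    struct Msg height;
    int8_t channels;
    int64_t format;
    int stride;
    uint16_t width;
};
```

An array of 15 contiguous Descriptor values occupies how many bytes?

1320

Msg: @0: x [8B, align 8] → 8; @8: ammo [2B, align 2] → 10; +2 pad (align 4); @12: y [4B, align 4] → 16; @16: state [1B, align 1] → 17; @17: team [1B, align 1] → 18; +6 tail pad (align 8); size 24, align 8
@0: layer [4B, align 4] → 4
@4: depth [2B, align 2] → 6
+2 pad (align 4)
@8: mip_level [28B, align 4] → 36
+4 pad (align 8)
@40: height [24B, align 8] → 64
@64: channels [1B, align 1] → 65
+7 pad (align 8)
@72: format [8B, align 8] → 80
@80: stride [4B, align 4] → 84
@84: width [2B, align 2] → 86
+2 tail pad (align 8)
size 88, align 8
array of 15: 15 × 88 = 1320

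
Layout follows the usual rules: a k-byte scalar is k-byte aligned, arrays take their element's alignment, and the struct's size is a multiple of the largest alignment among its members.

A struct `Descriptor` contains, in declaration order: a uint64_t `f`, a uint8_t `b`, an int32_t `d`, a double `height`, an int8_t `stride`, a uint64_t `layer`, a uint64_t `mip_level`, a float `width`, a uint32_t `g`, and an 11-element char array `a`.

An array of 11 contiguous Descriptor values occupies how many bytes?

@0: f [8B, align 8] → 8
@8: b [1B, align 1] → 9
+3 pad (align 4)
@12: d [4B, align 4] → 16
@16: height [8B, align 8] → 24
@24: stride [1B, align 1] → 25
+7 pad (align 8)
@32: layer [8B, align 8] → 40
@40: mip_level [8B, align 8] → 48
@48: width [4B, align 4] → 52
@52: g [4B, align 4] → 56
@56: a [11B, align 1] → 67
+5 tail pad (align 8)
size 72, align 8
array of 11: 11 × 72 = 792

792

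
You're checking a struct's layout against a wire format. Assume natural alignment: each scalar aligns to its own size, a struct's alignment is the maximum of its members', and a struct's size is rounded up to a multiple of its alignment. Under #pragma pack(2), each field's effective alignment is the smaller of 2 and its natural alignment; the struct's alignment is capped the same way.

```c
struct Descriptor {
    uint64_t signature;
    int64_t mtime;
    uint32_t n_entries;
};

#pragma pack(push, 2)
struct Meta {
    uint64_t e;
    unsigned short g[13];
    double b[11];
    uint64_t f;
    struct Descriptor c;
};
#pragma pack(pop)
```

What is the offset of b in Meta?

34

Descriptor: @0: signature [8B, align 8] → 8; @8: mtime [8B, align 8] → 16; @16: n_entries [4B, align 4] → 20; +4 tail pad (align 8); size 24, align 8
@0: e [8B, align 2] → 8
@8: g [26B, align 2] → 34
@34: b [88B, align 2] → 122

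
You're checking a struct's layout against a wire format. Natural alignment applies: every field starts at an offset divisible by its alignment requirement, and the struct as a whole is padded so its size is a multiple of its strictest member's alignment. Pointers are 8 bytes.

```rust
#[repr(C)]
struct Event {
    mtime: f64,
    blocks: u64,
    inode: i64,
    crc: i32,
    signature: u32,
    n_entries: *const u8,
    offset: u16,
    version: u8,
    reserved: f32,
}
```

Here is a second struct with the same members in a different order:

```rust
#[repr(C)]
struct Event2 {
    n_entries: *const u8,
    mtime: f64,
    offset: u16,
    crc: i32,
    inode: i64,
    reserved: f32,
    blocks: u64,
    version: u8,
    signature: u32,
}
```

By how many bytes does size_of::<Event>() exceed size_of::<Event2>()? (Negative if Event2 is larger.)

@0: mtime [8B, align 8] → 8
@8: blocks [8B, align 8] → 16
@16: inode [8B, align 8] → 24
@24: crc [4B, align 4] → 28
@28: signature [4B, align 4] → 32
@32: n_entries [8B, align 8] → 40
@40: offset [2B, align 2] → 42
@42: version [1B, align 1] → 43
+1 pad (align 4)
@44: reserved [4B, align 4] → 48
size 48, align 8
— Event2 —
@0: n_entries [8B, align 8] → 8
@8: mtime [8B, align 8] → 16
@16: offset [2B, align 2] → 18
+2 pad (align 4)
@20: crc [4B, align 4] → 24
@24: inode [8B, align 8] → 32
@32: reserved [4B, align 4] → 36
+4 pad (align 8)
@40: blocks [8B, align 8] → 48
@48: version [1B, align 1] → 49
+3 pad (align 4)
@52: signature [4B, align 4] → 56
size 56, align 8
48 − 56 = -8

-8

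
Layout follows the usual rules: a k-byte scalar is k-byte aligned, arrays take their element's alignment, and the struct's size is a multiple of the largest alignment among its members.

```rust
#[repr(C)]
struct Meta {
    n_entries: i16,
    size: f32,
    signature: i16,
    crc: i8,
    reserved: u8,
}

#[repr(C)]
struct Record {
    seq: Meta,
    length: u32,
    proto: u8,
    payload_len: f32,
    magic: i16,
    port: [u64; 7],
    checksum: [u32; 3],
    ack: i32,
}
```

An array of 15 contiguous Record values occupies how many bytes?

Meta: @0: n_entries [2B, align 2] → 2; +2 pad (align 4); @4: size [4B, align 4] → 8; @8: signature [2B, align 2] → 10; @10: crc [1B, align 1] → 11; @11: reserved [1B, align 1] → 12; size 12, align 4
@0: seq [12B, align 4] → 12
@12: length [4B, align 4] → 16
@16: proto [1B, align 1] → 17
+3 pad (align 4)
@20: payload_len [4B, align 4] → 24
@24: magic [2B, align 2] → 26
+6 pad (align 8)
@32: port [56B, align 8] → 88
@88: checksum [12B, align 4] → 100
@100: ack [4B, align 4] → 104
size 104, align 8
array of 15: 15 × 104 = 1560

1560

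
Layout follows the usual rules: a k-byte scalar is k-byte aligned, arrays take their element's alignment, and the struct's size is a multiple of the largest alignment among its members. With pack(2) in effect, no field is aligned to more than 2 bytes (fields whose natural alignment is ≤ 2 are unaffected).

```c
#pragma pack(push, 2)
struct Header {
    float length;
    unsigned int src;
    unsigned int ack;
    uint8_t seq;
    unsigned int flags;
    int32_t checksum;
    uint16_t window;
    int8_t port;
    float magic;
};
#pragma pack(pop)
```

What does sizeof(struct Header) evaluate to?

0..4  length  (4B, 2-aligned)
4..8  src  (4B, 2-aligned)
8..12  ack  (4B, 2-aligned)
12..13  seq  (1B, 1-aligned)
13..14  -- padding (1B)
14..18  flags  (4B, 2-aligned)
18..22  checksum  (4B, 2-aligned)
22..24  window  (2B, 2-aligned)
24..25  port  (1B, 1-aligned)
25..26  -- padding (1B)
26..30  magic  (4B, 2-aligned)
sizeof = 30, alignof = 2

30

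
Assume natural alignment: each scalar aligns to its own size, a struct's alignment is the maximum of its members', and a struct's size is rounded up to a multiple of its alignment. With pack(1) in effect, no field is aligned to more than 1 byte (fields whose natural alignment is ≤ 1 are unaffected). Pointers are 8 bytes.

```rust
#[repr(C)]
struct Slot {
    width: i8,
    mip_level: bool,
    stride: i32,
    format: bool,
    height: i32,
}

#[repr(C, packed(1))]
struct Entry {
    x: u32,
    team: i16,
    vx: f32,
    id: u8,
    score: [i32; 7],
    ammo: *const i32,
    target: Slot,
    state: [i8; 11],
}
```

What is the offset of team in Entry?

Slot: 0..1  width  (1B, 1-aligned); 1..2  mip_level  (1B, 1-aligned); 2..4  -- padding (2B); 4..8  stride  (4B, 4-aligned); 8..9  format  (1B, 1-aligned); 9..12  -- padding (3B); 12..16  height  (4B, 4-aligned); sizeof = 16, alignof = 4
0..4  x  (4B, 1-aligned)
4..6  team  (2B, 1-aligned)

4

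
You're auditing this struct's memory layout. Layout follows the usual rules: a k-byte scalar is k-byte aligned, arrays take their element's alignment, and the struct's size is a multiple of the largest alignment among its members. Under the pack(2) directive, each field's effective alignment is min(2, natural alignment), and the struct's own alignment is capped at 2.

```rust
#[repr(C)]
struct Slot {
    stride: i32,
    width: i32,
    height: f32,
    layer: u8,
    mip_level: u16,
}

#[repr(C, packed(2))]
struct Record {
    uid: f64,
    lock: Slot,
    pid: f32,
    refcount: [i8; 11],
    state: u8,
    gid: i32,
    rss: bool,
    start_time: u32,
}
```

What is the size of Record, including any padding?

Slot: stride at 0 (size 4, align 4) → ends 4; width at 4 (size 4, align 4) → ends 8; height at 8 (size 4, align 4) → ends 12; layer at 12 (size 1, align 1) → ends 13; pad 1 to align 2 for mip_level; mip_level at 14 (size 2, align 2) → ends 16; total 16 bytes, alignment 4
uid at 0 (size 8, align 2) → ends 8
lock at 8 (size 16, align 2) → ends 24
pid at 24 (size 4, align 2) → ends 28
refcount at 28 (size 11, align 1) → ends 39
state at 39 (size 1, align 1) → ends 40
gid at 40 (size 4, align 2) → ends 44
rss at 44 (size 1, align 1) → ends 45
pad 1 to align 2 for start_time
start_time at 46 (size 4, align 2) → ends 50
total 50 bytes, alignment 2

50 bytes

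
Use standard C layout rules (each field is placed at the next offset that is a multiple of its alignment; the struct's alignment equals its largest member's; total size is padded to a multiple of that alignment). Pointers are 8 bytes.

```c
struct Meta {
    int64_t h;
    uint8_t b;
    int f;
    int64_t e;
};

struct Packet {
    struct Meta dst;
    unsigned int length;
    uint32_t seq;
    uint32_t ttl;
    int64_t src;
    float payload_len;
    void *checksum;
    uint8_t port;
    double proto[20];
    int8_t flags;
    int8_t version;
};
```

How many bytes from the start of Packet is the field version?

Meta: h at 0 (size 8, align 8) → ends 8; b at 8 (size 1, align 1) → ends 9; pad 3 to align 4 for f; f at 12 (size 4, align 4) → ends 16; e at 16 (size 8, align 8) → ends 24; total 24 bytes, alignment 8
dst at 0 (size 24, align 8) → ends 24
length at 24 (size 4, align 4) → ends 28
seq at 28 (size 4, align 4) → ends 32
ttl at 32 (size 4, align 4) → ends 36
pad 4 to align 8 for src
src at 40 (size 8, align 8) → ends 48
payload_len at 48 (size 4, align 4) → ends 52
pad 4 to align 8 for checksum
checksum at 56 (size 8, align 8) → ends 64
port at 64 (size 1, align 1) → ends 65
pad 7 to align 8 for proto
proto at 72 (size 160, align 8) → ends 232
flags at 232 (size 1, align 1) → ends 233
version at 233 (size 1, align 1) → ends 234

233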